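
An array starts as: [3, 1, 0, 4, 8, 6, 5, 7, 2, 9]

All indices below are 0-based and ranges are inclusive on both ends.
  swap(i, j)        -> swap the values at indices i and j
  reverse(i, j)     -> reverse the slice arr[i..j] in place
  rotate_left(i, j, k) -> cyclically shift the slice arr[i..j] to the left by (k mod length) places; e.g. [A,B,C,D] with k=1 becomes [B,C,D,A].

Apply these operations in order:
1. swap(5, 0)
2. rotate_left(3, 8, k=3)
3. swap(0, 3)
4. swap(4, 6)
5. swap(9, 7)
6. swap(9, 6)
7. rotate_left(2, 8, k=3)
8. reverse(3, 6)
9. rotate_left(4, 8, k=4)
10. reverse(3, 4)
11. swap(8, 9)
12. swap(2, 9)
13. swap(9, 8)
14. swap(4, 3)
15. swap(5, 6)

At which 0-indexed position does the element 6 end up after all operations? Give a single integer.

After 1 (swap(5, 0)): [6, 1, 0, 4, 8, 3, 5, 7, 2, 9]
After 2 (rotate_left(3, 8, k=3)): [6, 1, 0, 5, 7, 2, 4, 8, 3, 9]
After 3 (swap(0, 3)): [5, 1, 0, 6, 7, 2, 4, 8, 3, 9]
After 4 (swap(4, 6)): [5, 1, 0, 6, 4, 2, 7, 8, 3, 9]
After 5 (swap(9, 7)): [5, 1, 0, 6, 4, 2, 7, 9, 3, 8]
After 6 (swap(9, 6)): [5, 1, 0, 6, 4, 2, 8, 9, 3, 7]
After 7 (rotate_left(2, 8, k=3)): [5, 1, 2, 8, 9, 3, 0, 6, 4, 7]
After 8 (reverse(3, 6)): [5, 1, 2, 0, 3, 9, 8, 6, 4, 7]
After 9 (rotate_left(4, 8, k=4)): [5, 1, 2, 0, 4, 3, 9, 8, 6, 7]
After 10 (reverse(3, 4)): [5, 1, 2, 4, 0, 3, 9, 8, 6, 7]
After 11 (swap(8, 9)): [5, 1, 2, 4, 0, 3, 9, 8, 7, 6]
After 12 (swap(2, 9)): [5, 1, 6, 4, 0, 3, 9, 8, 7, 2]
After 13 (swap(9, 8)): [5, 1, 6, 4, 0, 3, 9, 8, 2, 7]
After 14 (swap(4, 3)): [5, 1, 6, 0, 4, 3, 9, 8, 2, 7]
After 15 (swap(5, 6)): [5, 1, 6, 0, 4, 9, 3, 8, 2, 7]

Answer: 2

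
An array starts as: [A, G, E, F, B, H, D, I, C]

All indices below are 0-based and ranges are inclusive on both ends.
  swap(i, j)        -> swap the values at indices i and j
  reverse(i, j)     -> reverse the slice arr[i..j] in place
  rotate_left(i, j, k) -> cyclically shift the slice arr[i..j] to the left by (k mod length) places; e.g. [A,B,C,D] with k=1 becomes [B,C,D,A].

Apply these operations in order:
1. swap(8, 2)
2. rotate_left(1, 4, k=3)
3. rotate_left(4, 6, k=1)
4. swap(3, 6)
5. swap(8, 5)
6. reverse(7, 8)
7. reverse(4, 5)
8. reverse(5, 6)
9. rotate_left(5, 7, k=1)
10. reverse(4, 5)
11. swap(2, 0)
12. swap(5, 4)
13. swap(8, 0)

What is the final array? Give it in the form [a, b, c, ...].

After 1 (swap(8, 2)): [A, G, C, F, B, H, D, I, E]
After 2 (rotate_left(1, 4, k=3)): [A, B, G, C, F, H, D, I, E]
After 3 (rotate_left(4, 6, k=1)): [A, B, G, C, H, D, F, I, E]
After 4 (swap(3, 6)): [A, B, G, F, H, D, C, I, E]
After 5 (swap(8, 5)): [A, B, G, F, H, E, C, I, D]
After 6 (reverse(7, 8)): [A, B, G, F, H, E, C, D, I]
After 7 (reverse(4, 5)): [A, B, G, F, E, H, C, D, I]
After 8 (reverse(5, 6)): [A, B, G, F, E, C, H, D, I]
After 9 (rotate_left(5, 7, k=1)): [A, B, G, F, E, H, D, C, I]
After 10 (reverse(4, 5)): [A, B, G, F, H, E, D, C, I]
After 11 (swap(2, 0)): [G, B, A, F, H, E, D, C, I]
After 12 (swap(5, 4)): [G, B, A, F, E, H, D, C, I]
After 13 (swap(8, 0)): [I, B, A, F, E, H, D, C, G]

Answer: [I, B, A, F, E, H, D, C, G]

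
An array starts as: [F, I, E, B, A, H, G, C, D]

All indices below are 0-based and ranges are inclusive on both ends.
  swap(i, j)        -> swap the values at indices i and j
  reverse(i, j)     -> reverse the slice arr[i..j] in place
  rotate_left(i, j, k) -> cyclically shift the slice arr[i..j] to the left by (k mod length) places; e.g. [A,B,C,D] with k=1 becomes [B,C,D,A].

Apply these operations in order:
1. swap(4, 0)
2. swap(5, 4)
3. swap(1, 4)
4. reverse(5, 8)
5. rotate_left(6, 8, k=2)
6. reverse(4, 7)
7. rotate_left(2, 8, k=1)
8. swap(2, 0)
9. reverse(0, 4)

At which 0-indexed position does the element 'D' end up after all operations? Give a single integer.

After 1 (swap(4, 0)): [A, I, E, B, F, H, G, C, D]
After 2 (swap(5, 4)): [A, I, E, B, H, F, G, C, D]
After 3 (swap(1, 4)): [A, H, E, B, I, F, G, C, D]
After 4 (reverse(5, 8)): [A, H, E, B, I, D, C, G, F]
After 5 (rotate_left(6, 8, k=2)): [A, H, E, B, I, D, F, C, G]
After 6 (reverse(4, 7)): [A, H, E, B, C, F, D, I, G]
After 7 (rotate_left(2, 8, k=1)): [A, H, B, C, F, D, I, G, E]
After 8 (swap(2, 0)): [B, H, A, C, F, D, I, G, E]
After 9 (reverse(0, 4)): [F, C, A, H, B, D, I, G, E]

Answer: 5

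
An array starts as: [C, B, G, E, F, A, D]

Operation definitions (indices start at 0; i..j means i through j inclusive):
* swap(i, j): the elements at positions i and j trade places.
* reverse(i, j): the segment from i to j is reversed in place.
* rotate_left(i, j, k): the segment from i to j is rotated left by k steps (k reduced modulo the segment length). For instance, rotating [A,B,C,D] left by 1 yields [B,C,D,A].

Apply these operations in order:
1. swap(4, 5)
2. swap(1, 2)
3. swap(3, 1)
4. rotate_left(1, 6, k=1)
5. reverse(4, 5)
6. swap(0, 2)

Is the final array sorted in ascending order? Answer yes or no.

After 1 (swap(4, 5)): [C, B, G, E, A, F, D]
After 2 (swap(1, 2)): [C, G, B, E, A, F, D]
After 3 (swap(3, 1)): [C, E, B, G, A, F, D]
After 4 (rotate_left(1, 6, k=1)): [C, B, G, A, F, D, E]
After 5 (reverse(4, 5)): [C, B, G, A, D, F, E]
After 6 (swap(0, 2)): [G, B, C, A, D, F, E]

Answer: no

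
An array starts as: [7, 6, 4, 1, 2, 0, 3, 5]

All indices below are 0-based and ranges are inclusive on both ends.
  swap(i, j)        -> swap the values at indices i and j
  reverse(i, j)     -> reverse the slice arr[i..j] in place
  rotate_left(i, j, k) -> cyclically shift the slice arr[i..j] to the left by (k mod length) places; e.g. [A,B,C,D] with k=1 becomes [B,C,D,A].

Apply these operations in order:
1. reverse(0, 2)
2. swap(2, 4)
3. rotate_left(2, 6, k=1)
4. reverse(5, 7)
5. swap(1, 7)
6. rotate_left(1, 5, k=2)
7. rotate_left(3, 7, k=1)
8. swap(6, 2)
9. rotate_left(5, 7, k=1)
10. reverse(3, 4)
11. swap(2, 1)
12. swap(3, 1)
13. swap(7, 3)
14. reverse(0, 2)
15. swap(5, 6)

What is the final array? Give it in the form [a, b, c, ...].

After 1 (reverse(0, 2)): [4, 6, 7, 1, 2, 0, 3, 5]
After 2 (swap(2, 4)): [4, 6, 2, 1, 7, 0, 3, 5]
After 3 (rotate_left(2, 6, k=1)): [4, 6, 1, 7, 0, 3, 2, 5]
After 4 (reverse(5, 7)): [4, 6, 1, 7, 0, 5, 2, 3]
After 5 (swap(1, 7)): [4, 3, 1, 7, 0, 5, 2, 6]
After 6 (rotate_left(1, 5, k=2)): [4, 7, 0, 5, 3, 1, 2, 6]
After 7 (rotate_left(3, 7, k=1)): [4, 7, 0, 3, 1, 2, 6, 5]
After 8 (swap(6, 2)): [4, 7, 6, 3, 1, 2, 0, 5]
After 9 (rotate_left(5, 7, k=1)): [4, 7, 6, 3, 1, 0, 5, 2]
After 10 (reverse(3, 4)): [4, 7, 6, 1, 3, 0, 5, 2]
After 11 (swap(2, 1)): [4, 6, 7, 1, 3, 0, 5, 2]
After 12 (swap(3, 1)): [4, 1, 7, 6, 3, 0, 5, 2]
After 13 (swap(7, 3)): [4, 1, 7, 2, 3, 0, 5, 6]
After 14 (reverse(0, 2)): [7, 1, 4, 2, 3, 0, 5, 6]
After 15 (swap(5, 6)): [7, 1, 4, 2, 3, 5, 0, 6]

Answer: [7, 1, 4, 2, 3, 5, 0, 6]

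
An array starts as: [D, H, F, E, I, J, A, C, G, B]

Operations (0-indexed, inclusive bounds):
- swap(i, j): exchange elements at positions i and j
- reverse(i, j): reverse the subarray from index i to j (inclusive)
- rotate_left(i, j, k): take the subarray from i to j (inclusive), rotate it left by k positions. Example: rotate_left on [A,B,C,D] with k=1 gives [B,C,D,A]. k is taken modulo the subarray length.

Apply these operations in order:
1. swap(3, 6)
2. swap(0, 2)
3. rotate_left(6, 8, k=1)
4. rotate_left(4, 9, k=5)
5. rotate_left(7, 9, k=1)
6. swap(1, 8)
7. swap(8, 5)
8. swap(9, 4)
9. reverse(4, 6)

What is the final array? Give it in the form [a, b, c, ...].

After 1 (swap(3, 6)): [D, H, F, A, I, J, E, C, G, B]
After 2 (swap(0, 2)): [F, H, D, A, I, J, E, C, G, B]
After 3 (rotate_left(6, 8, k=1)): [F, H, D, A, I, J, C, G, E, B]
After 4 (rotate_left(4, 9, k=5)): [F, H, D, A, B, I, J, C, G, E]
After 5 (rotate_left(7, 9, k=1)): [F, H, D, A, B, I, J, G, E, C]
After 6 (swap(1, 8)): [F, E, D, A, B, I, J, G, H, C]
After 7 (swap(8, 5)): [F, E, D, A, B, H, J, G, I, C]
After 8 (swap(9, 4)): [F, E, D, A, C, H, J, G, I, B]
After 9 (reverse(4, 6)): [F, E, D, A, J, H, C, G, I, B]

Answer: [F, E, D, A, J, H, C, G, I, B]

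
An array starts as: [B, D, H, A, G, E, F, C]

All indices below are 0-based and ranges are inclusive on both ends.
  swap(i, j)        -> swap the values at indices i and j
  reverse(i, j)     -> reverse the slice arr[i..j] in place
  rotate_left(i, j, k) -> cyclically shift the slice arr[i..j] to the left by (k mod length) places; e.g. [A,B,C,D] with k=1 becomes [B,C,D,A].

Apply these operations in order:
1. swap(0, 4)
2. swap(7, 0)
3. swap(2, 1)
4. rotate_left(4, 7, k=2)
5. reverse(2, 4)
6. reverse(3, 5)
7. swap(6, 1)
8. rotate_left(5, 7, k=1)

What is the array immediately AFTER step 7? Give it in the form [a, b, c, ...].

Answer: [C, B, F, G, D, A, H, E]

Derivation:
After 1 (swap(0, 4)): [G, D, H, A, B, E, F, C]
After 2 (swap(7, 0)): [C, D, H, A, B, E, F, G]
After 3 (swap(2, 1)): [C, H, D, A, B, E, F, G]
After 4 (rotate_left(4, 7, k=2)): [C, H, D, A, F, G, B, E]
After 5 (reverse(2, 4)): [C, H, F, A, D, G, B, E]
After 6 (reverse(3, 5)): [C, H, F, G, D, A, B, E]
After 7 (swap(6, 1)): [C, B, F, G, D, A, H, E]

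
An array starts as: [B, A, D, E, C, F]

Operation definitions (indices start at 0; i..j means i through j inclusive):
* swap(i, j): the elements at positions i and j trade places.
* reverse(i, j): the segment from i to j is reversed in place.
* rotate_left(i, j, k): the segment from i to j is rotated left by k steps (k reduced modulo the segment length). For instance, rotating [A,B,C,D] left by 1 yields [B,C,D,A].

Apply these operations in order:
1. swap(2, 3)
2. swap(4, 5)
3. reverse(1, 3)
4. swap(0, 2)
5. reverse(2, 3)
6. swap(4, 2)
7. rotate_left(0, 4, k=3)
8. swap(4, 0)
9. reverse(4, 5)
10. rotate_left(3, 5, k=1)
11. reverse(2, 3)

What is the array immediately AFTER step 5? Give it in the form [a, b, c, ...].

After 1 (swap(2, 3)): [B, A, E, D, C, F]
After 2 (swap(4, 5)): [B, A, E, D, F, C]
After 3 (reverse(1, 3)): [B, D, E, A, F, C]
After 4 (swap(0, 2)): [E, D, B, A, F, C]
After 5 (reverse(2, 3)): [E, D, A, B, F, C]

Answer: [E, D, A, B, F, C]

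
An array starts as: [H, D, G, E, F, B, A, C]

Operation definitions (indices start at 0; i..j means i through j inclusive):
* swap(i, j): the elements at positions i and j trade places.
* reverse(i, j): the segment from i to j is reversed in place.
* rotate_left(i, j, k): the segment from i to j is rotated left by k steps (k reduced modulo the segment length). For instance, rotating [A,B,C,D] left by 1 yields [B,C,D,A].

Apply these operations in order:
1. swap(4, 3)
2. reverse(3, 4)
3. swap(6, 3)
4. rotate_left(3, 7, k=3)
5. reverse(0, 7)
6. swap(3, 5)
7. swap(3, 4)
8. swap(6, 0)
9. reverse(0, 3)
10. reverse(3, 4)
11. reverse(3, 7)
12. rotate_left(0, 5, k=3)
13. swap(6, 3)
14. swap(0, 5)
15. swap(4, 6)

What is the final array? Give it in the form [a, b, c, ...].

Answer: [F, B, C, D, E, H, A, G]

Derivation:
After 1 (swap(4, 3)): [H, D, G, F, E, B, A, C]
After 2 (reverse(3, 4)): [H, D, G, E, F, B, A, C]
After 3 (swap(6, 3)): [H, D, G, A, F, B, E, C]
After 4 (rotate_left(3, 7, k=3)): [H, D, G, E, C, A, F, B]
After 5 (reverse(0, 7)): [B, F, A, C, E, G, D, H]
After 6 (swap(3, 5)): [B, F, A, G, E, C, D, H]
After 7 (swap(3, 4)): [B, F, A, E, G, C, D, H]
After 8 (swap(6, 0)): [D, F, A, E, G, C, B, H]
After 9 (reverse(0, 3)): [E, A, F, D, G, C, B, H]
After 10 (reverse(3, 4)): [E, A, F, G, D, C, B, H]
After 11 (reverse(3, 7)): [E, A, F, H, B, C, D, G]
After 12 (rotate_left(0, 5, k=3)): [H, B, C, E, A, F, D, G]
After 13 (swap(6, 3)): [H, B, C, D, A, F, E, G]
After 14 (swap(0, 5)): [F, B, C, D, A, H, E, G]
After 15 (swap(4, 6)): [F, B, C, D, E, H, A, G]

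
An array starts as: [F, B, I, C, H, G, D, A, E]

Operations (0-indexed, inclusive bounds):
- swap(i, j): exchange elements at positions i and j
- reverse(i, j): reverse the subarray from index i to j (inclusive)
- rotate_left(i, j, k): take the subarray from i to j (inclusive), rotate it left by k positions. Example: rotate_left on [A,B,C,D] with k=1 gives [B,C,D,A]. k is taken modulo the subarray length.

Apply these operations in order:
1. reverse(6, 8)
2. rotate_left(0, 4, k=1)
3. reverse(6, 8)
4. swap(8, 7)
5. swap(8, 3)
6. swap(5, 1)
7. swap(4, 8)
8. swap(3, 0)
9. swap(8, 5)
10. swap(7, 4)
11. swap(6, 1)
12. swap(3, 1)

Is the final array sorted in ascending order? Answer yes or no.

Answer: yes

Derivation:
After 1 (reverse(6, 8)): [F, B, I, C, H, G, E, A, D]
After 2 (rotate_left(0, 4, k=1)): [B, I, C, H, F, G, E, A, D]
After 3 (reverse(6, 8)): [B, I, C, H, F, G, D, A, E]
After 4 (swap(8, 7)): [B, I, C, H, F, G, D, E, A]
After 5 (swap(8, 3)): [B, I, C, A, F, G, D, E, H]
After 6 (swap(5, 1)): [B, G, C, A, F, I, D, E, H]
After 7 (swap(4, 8)): [B, G, C, A, H, I, D, E, F]
After 8 (swap(3, 0)): [A, G, C, B, H, I, D, E, F]
After 9 (swap(8, 5)): [A, G, C, B, H, F, D, E, I]
After 10 (swap(7, 4)): [A, G, C, B, E, F, D, H, I]
After 11 (swap(6, 1)): [A, D, C, B, E, F, G, H, I]
After 12 (swap(3, 1)): [A, B, C, D, E, F, G, H, I]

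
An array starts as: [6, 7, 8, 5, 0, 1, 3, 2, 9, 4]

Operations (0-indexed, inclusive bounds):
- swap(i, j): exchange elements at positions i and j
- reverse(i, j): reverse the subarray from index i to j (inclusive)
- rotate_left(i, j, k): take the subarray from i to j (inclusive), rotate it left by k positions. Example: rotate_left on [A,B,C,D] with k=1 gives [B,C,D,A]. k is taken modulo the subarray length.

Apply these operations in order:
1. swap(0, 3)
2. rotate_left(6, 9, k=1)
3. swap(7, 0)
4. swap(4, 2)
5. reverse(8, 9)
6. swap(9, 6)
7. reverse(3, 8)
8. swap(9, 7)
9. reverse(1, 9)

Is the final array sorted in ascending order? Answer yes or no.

After 1 (swap(0, 3)): [5, 7, 8, 6, 0, 1, 3, 2, 9, 4]
After 2 (rotate_left(6, 9, k=1)): [5, 7, 8, 6, 0, 1, 2, 9, 4, 3]
After 3 (swap(7, 0)): [9, 7, 8, 6, 0, 1, 2, 5, 4, 3]
After 4 (swap(4, 2)): [9, 7, 0, 6, 8, 1, 2, 5, 4, 3]
After 5 (reverse(8, 9)): [9, 7, 0, 6, 8, 1, 2, 5, 3, 4]
After 6 (swap(9, 6)): [9, 7, 0, 6, 8, 1, 4, 5, 3, 2]
After 7 (reverse(3, 8)): [9, 7, 0, 3, 5, 4, 1, 8, 6, 2]
After 8 (swap(9, 7)): [9, 7, 0, 3, 5, 4, 1, 2, 6, 8]
After 9 (reverse(1, 9)): [9, 8, 6, 2, 1, 4, 5, 3, 0, 7]

Answer: no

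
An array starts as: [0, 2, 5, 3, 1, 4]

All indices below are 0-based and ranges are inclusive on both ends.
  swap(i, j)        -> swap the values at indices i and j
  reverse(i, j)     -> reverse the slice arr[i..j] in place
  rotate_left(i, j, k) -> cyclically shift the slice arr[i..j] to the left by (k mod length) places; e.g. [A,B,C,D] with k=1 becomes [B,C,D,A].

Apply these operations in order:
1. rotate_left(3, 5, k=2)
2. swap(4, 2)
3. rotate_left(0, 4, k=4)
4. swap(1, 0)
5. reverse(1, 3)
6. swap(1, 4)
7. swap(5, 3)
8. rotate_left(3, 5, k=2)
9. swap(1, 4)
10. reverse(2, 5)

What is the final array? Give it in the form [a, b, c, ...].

After 1 (rotate_left(3, 5, k=2)): [0, 2, 5, 4, 3, 1]
After 2 (swap(4, 2)): [0, 2, 3, 4, 5, 1]
After 3 (rotate_left(0, 4, k=4)): [5, 0, 2, 3, 4, 1]
After 4 (swap(1, 0)): [0, 5, 2, 3, 4, 1]
After 5 (reverse(1, 3)): [0, 3, 2, 5, 4, 1]
After 6 (swap(1, 4)): [0, 4, 2, 5, 3, 1]
After 7 (swap(5, 3)): [0, 4, 2, 1, 3, 5]
After 8 (rotate_left(3, 5, k=2)): [0, 4, 2, 5, 1, 3]
After 9 (swap(1, 4)): [0, 1, 2, 5, 4, 3]
After 10 (reverse(2, 5)): [0, 1, 3, 4, 5, 2]

Answer: [0, 1, 3, 4, 5, 2]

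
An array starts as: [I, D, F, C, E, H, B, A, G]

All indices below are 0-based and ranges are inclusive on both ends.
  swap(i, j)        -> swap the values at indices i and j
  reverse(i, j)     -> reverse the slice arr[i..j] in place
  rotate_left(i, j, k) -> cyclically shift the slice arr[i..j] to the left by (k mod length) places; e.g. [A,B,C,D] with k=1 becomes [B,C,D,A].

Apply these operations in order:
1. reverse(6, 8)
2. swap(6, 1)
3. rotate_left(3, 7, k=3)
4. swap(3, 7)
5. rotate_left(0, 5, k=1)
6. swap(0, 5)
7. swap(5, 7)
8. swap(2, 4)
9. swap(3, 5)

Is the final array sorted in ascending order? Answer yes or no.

After 1 (reverse(6, 8)): [I, D, F, C, E, H, G, A, B]
After 2 (swap(6, 1)): [I, G, F, C, E, H, D, A, B]
After 3 (rotate_left(3, 7, k=3)): [I, G, F, D, A, C, E, H, B]
After 4 (swap(3, 7)): [I, G, F, H, A, C, E, D, B]
After 5 (rotate_left(0, 5, k=1)): [G, F, H, A, C, I, E, D, B]
After 6 (swap(0, 5)): [I, F, H, A, C, G, E, D, B]
After 7 (swap(5, 7)): [I, F, H, A, C, D, E, G, B]
After 8 (swap(2, 4)): [I, F, C, A, H, D, E, G, B]
After 9 (swap(3, 5)): [I, F, C, D, H, A, E, G, B]

Answer: no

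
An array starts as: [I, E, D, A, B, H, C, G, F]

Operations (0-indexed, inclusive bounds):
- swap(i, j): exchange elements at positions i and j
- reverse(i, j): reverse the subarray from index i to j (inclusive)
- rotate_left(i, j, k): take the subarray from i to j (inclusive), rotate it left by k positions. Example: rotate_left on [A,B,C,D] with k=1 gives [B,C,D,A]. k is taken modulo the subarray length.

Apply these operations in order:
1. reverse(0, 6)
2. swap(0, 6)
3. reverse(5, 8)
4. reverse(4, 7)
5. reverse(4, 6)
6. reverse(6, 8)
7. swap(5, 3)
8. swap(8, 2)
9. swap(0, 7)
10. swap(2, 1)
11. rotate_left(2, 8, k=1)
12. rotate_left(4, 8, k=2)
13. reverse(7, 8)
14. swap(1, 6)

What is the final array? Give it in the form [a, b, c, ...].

After 1 (reverse(0, 6)): [C, H, B, A, D, E, I, G, F]
After 2 (swap(0, 6)): [I, H, B, A, D, E, C, G, F]
After 3 (reverse(5, 8)): [I, H, B, A, D, F, G, C, E]
After 4 (reverse(4, 7)): [I, H, B, A, C, G, F, D, E]
After 5 (reverse(4, 6)): [I, H, B, A, F, G, C, D, E]
After 6 (reverse(6, 8)): [I, H, B, A, F, G, E, D, C]
After 7 (swap(5, 3)): [I, H, B, G, F, A, E, D, C]
After 8 (swap(8, 2)): [I, H, C, G, F, A, E, D, B]
After 9 (swap(0, 7)): [D, H, C, G, F, A, E, I, B]
After 10 (swap(2, 1)): [D, C, H, G, F, A, E, I, B]
After 11 (rotate_left(2, 8, k=1)): [D, C, G, F, A, E, I, B, H]
After 12 (rotate_left(4, 8, k=2)): [D, C, G, F, I, B, H, A, E]
After 13 (reverse(7, 8)): [D, C, G, F, I, B, H, E, A]
After 14 (swap(1, 6)): [D, H, G, F, I, B, C, E, A]

Answer: [D, H, G, F, I, B, C, E, A]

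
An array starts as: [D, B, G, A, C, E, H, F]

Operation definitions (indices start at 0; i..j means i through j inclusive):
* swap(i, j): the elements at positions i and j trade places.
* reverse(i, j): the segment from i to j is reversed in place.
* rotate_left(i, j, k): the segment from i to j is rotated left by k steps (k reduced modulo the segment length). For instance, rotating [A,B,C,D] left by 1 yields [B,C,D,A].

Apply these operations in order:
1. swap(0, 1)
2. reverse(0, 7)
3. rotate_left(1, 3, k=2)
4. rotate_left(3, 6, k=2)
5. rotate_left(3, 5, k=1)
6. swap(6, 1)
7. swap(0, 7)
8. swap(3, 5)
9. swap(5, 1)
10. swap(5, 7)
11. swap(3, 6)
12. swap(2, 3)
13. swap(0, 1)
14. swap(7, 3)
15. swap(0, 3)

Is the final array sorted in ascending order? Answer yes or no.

Answer: yes

Derivation:
After 1 (swap(0, 1)): [B, D, G, A, C, E, H, F]
After 2 (reverse(0, 7)): [F, H, E, C, A, G, D, B]
After 3 (rotate_left(1, 3, k=2)): [F, C, H, E, A, G, D, B]
After 4 (rotate_left(3, 6, k=2)): [F, C, H, G, D, E, A, B]
After 5 (rotate_left(3, 5, k=1)): [F, C, H, D, E, G, A, B]
After 6 (swap(6, 1)): [F, A, H, D, E, G, C, B]
After 7 (swap(0, 7)): [B, A, H, D, E, G, C, F]
After 8 (swap(3, 5)): [B, A, H, G, E, D, C, F]
After 9 (swap(5, 1)): [B, D, H, G, E, A, C, F]
After 10 (swap(5, 7)): [B, D, H, G, E, F, C, A]
After 11 (swap(3, 6)): [B, D, H, C, E, F, G, A]
After 12 (swap(2, 3)): [B, D, C, H, E, F, G, A]
After 13 (swap(0, 1)): [D, B, C, H, E, F, G, A]
After 14 (swap(7, 3)): [D, B, C, A, E, F, G, H]
After 15 (swap(0, 3)): [A, B, C, D, E, F, G, H]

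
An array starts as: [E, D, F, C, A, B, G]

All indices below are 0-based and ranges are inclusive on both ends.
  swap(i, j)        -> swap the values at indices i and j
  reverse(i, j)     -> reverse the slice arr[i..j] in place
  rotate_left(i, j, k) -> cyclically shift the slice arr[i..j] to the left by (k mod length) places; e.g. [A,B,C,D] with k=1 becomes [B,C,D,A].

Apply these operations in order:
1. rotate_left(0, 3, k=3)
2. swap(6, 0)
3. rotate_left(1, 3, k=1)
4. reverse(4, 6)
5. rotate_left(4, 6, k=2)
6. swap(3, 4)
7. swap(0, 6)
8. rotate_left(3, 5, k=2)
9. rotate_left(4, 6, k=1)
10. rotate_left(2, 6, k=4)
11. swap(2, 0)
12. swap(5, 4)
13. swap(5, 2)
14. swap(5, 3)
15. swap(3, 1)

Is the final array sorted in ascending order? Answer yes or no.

Answer: yes

Derivation:
After 1 (rotate_left(0, 3, k=3)): [C, E, D, F, A, B, G]
After 2 (swap(6, 0)): [G, E, D, F, A, B, C]
After 3 (rotate_left(1, 3, k=1)): [G, D, F, E, A, B, C]
After 4 (reverse(4, 6)): [G, D, F, E, C, B, A]
After 5 (rotate_left(4, 6, k=2)): [G, D, F, E, A, C, B]
After 6 (swap(3, 4)): [G, D, F, A, E, C, B]
After 7 (swap(0, 6)): [B, D, F, A, E, C, G]
After 8 (rotate_left(3, 5, k=2)): [B, D, F, C, A, E, G]
After 9 (rotate_left(4, 6, k=1)): [B, D, F, C, E, G, A]
After 10 (rotate_left(2, 6, k=4)): [B, D, A, F, C, E, G]
After 11 (swap(2, 0)): [A, D, B, F, C, E, G]
After 12 (swap(5, 4)): [A, D, B, F, E, C, G]
After 13 (swap(5, 2)): [A, D, C, F, E, B, G]
After 14 (swap(5, 3)): [A, D, C, B, E, F, G]
After 15 (swap(3, 1)): [A, B, C, D, E, F, G]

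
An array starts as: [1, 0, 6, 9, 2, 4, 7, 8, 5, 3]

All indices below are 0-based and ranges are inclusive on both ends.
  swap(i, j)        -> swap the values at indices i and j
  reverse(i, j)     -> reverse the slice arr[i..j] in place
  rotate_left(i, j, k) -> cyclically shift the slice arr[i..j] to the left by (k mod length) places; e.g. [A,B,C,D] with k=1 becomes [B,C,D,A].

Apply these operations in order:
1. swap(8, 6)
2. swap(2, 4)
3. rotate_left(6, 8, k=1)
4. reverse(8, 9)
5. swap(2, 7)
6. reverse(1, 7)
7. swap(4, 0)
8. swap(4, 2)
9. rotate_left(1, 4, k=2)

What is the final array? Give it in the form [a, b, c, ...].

After 1 (swap(8, 6)): [1, 0, 6, 9, 2, 4, 5, 8, 7, 3]
After 2 (swap(2, 4)): [1, 0, 2, 9, 6, 4, 5, 8, 7, 3]
After 3 (rotate_left(6, 8, k=1)): [1, 0, 2, 9, 6, 4, 8, 7, 5, 3]
After 4 (reverse(8, 9)): [1, 0, 2, 9, 6, 4, 8, 7, 3, 5]
After 5 (swap(2, 7)): [1, 0, 7, 9, 6, 4, 8, 2, 3, 5]
After 6 (reverse(1, 7)): [1, 2, 8, 4, 6, 9, 7, 0, 3, 5]
After 7 (swap(4, 0)): [6, 2, 8, 4, 1, 9, 7, 0, 3, 5]
After 8 (swap(4, 2)): [6, 2, 1, 4, 8, 9, 7, 0, 3, 5]
After 9 (rotate_left(1, 4, k=2)): [6, 4, 8, 2, 1, 9, 7, 0, 3, 5]

Answer: [6, 4, 8, 2, 1, 9, 7, 0, 3, 5]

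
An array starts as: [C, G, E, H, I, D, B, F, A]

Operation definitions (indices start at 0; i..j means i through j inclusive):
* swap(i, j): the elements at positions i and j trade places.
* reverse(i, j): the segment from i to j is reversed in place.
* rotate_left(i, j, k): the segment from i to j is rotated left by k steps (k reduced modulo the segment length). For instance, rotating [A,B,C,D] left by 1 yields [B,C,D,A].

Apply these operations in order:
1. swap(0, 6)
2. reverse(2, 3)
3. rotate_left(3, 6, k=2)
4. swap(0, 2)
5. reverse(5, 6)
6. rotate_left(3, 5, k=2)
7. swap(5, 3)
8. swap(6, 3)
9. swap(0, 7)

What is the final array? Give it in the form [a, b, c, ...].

Answer: [F, G, B, E, D, I, C, H, A]

Derivation:
After 1 (swap(0, 6)): [B, G, E, H, I, D, C, F, A]
After 2 (reverse(2, 3)): [B, G, H, E, I, D, C, F, A]
After 3 (rotate_left(3, 6, k=2)): [B, G, H, D, C, E, I, F, A]
After 4 (swap(0, 2)): [H, G, B, D, C, E, I, F, A]
After 5 (reverse(5, 6)): [H, G, B, D, C, I, E, F, A]
After 6 (rotate_left(3, 5, k=2)): [H, G, B, I, D, C, E, F, A]
After 7 (swap(5, 3)): [H, G, B, C, D, I, E, F, A]
After 8 (swap(6, 3)): [H, G, B, E, D, I, C, F, A]
After 9 (swap(0, 7)): [F, G, B, E, D, I, C, H, A]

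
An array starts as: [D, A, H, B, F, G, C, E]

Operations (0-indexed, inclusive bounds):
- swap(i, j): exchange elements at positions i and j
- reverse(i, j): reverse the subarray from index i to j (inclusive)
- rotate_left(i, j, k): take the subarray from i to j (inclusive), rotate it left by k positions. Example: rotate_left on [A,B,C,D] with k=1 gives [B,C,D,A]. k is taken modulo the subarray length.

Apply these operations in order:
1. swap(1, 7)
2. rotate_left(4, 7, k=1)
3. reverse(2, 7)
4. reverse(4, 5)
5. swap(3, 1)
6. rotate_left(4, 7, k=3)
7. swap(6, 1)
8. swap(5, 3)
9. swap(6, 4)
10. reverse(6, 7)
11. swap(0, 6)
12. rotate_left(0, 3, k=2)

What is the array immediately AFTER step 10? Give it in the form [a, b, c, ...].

Answer: [D, C, F, G, A, E, B, H]

Derivation:
After 1 (swap(1, 7)): [D, E, H, B, F, G, C, A]
After 2 (rotate_left(4, 7, k=1)): [D, E, H, B, G, C, A, F]
After 3 (reverse(2, 7)): [D, E, F, A, C, G, B, H]
After 4 (reverse(4, 5)): [D, E, F, A, G, C, B, H]
After 5 (swap(3, 1)): [D, A, F, E, G, C, B, H]
After 6 (rotate_left(4, 7, k=3)): [D, A, F, E, H, G, C, B]
After 7 (swap(6, 1)): [D, C, F, E, H, G, A, B]
After 8 (swap(5, 3)): [D, C, F, G, H, E, A, B]
After 9 (swap(6, 4)): [D, C, F, G, A, E, H, B]
After 10 (reverse(6, 7)): [D, C, F, G, A, E, B, H]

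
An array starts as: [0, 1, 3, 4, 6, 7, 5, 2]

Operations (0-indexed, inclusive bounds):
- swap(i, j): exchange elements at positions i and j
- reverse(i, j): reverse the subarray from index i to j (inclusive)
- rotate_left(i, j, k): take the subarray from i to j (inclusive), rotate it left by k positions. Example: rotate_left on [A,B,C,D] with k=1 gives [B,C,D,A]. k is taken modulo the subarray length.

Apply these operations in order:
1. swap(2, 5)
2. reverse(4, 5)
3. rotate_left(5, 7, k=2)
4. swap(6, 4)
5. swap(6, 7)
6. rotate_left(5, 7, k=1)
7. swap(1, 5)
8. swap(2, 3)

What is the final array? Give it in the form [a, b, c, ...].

After 1 (swap(2, 5)): [0, 1, 7, 4, 6, 3, 5, 2]
After 2 (reverse(4, 5)): [0, 1, 7, 4, 3, 6, 5, 2]
After 3 (rotate_left(5, 7, k=2)): [0, 1, 7, 4, 3, 2, 6, 5]
After 4 (swap(6, 4)): [0, 1, 7, 4, 6, 2, 3, 5]
After 5 (swap(6, 7)): [0, 1, 7, 4, 6, 2, 5, 3]
After 6 (rotate_left(5, 7, k=1)): [0, 1, 7, 4, 6, 5, 3, 2]
After 7 (swap(1, 5)): [0, 5, 7, 4, 6, 1, 3, 2]
After 8 (swap(2, 3)): [0, 5, 4, 7, 6, 1, 3, 2]

Answer: [0, 5, 4, 7, 6, 1, 3, 2]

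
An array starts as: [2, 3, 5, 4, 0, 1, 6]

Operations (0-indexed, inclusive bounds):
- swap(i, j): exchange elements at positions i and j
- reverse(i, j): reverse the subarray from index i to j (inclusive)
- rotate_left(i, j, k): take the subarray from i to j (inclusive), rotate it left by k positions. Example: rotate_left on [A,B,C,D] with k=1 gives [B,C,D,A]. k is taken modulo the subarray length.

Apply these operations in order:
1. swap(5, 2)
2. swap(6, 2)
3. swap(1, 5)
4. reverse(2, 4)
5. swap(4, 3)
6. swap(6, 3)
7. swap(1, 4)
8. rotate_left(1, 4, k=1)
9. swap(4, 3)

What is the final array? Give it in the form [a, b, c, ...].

After 1 (swap(5, 2)): [2, 3, 1, 4, 0, 5, 6]
After 2 (swap(6, 2)): [2, 3, 6, 4, 0, 5, 1]
After 3 (swap(1, 5)): [2, 5, 6, 4, 0, 3, 1]
After 4 (reverse(2, 4)): [2, 5, 0, 4, 6, 3, 1]
After 5 (swap(4, 3)): [2, 5, 0, 6, 4, 3, 1]
After 6 (swap(6, 3)): [2, 5, 0, 1, 4, 3, 6]
After 7 (swap(1, 4)): [2, 4, 0, 1, 5, 3, 6]
After 8 (rotate_left(1, 4, k=1)): [2, 0, 1, 5, 4, 3, 6]
After 9 (swap(4, 3)): [2, 0, 1, 4, 5, 3, 6]

Answer: [2, 0, 1, 4, 5, 3, 6]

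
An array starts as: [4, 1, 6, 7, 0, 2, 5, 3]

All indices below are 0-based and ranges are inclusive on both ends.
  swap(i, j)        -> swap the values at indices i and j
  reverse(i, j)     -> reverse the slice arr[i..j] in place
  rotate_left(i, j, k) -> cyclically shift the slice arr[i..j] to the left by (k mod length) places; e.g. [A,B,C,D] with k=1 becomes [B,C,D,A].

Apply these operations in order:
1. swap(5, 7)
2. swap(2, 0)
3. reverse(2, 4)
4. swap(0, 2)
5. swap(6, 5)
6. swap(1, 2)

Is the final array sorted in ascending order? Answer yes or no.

After 1 (swap(5, 7)): [4, 1, 6, 7, 0, 3, 5, 2]
After 2 (swap(2, 0)): [6, 1, 4, 7, 0, 3, 5, 2]
After 3 (reverse(2, 4)): [6, 1, 0, 7, 4, 3, 5, 2]
After 4 (swap(0, 2)): [0, 1, 6, 7, 4, 3, 5, 2]
After 5 (swap(6, 5)): [0, 1, 6, 7, 4, 5, 3, 2]
After 6 (swap(1, 2)): [0, 6, 1, 7, 4, 5, 3, 2]

Answer: no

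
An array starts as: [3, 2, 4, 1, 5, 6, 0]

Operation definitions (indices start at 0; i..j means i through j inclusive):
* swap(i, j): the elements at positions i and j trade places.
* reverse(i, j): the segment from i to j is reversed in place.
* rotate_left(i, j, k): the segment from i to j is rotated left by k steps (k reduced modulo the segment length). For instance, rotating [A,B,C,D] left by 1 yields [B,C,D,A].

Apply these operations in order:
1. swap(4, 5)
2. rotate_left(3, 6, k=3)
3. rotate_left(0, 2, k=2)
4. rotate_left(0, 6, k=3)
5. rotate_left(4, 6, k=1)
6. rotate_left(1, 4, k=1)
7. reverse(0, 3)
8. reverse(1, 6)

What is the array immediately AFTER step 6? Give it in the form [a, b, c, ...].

Answer: [0, 6, 5, 3, 1, 2, 4]

Derivation:
After 1 (swap(4, 5)): [3, 2, 4, 1, 6, 5, 0]
After 2 (rotate_left(3, 6, k=3)): [3, 2, 4, 0, 1, 6, 5]
After 3 (rotate_left(0, 2, k=2)): [4, 3, 2, 0, 1, 6, 5]
After 4 (rotate_left(0, 6, k=3)): [0, 1, 6, 5, 4, 3, 2]
After 5 (rotate_left(4, 6, k=1)): [0, 1, 6, 5, 3, 2, 4]
After 6 (rotate_left(1, 4, k=1)): [0, 6, 5, 3, 1, 2, 4]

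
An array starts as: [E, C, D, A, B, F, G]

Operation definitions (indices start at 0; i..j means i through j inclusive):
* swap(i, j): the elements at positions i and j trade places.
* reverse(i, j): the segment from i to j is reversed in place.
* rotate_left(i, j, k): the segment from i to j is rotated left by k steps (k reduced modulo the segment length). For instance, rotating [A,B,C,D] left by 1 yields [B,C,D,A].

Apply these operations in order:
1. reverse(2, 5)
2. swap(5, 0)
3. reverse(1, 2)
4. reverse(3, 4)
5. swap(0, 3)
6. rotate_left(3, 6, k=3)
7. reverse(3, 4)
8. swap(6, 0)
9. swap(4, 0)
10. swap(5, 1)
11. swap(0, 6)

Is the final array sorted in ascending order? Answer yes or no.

After 1 (reverse(2, 5)): [E, C, F, B, A, D, G]
After 2 (swap(5, 0)): [D, C, F, B, A, E, G]
After 3 (reverse(1, 2)): [D, F, C, B, A, E, G]
After 4 (reverse(3, 4)): [D, F, C, A, B, E, G]
After 5 (swap(0, 3)): [A, F, C, D, B, E, G]
After 6 (rotate_left(3, 6, k=3)): [A, F, C, G, D, B, E]
After 7 (reverse(3, 4)): [A, F, C, D, G, B, E]
After 8 (swap(6, 0)): [E, F, C, D, G, B, A]
After 9 (swap(4, 0)): [G, F, C, D, E, B, A]
After 10 (swap(5, 1)): [G, B, C, D, E, F, A]
After 11 (swap(0, 6)): [A, B, C, D, E, F, G]

Answer: yes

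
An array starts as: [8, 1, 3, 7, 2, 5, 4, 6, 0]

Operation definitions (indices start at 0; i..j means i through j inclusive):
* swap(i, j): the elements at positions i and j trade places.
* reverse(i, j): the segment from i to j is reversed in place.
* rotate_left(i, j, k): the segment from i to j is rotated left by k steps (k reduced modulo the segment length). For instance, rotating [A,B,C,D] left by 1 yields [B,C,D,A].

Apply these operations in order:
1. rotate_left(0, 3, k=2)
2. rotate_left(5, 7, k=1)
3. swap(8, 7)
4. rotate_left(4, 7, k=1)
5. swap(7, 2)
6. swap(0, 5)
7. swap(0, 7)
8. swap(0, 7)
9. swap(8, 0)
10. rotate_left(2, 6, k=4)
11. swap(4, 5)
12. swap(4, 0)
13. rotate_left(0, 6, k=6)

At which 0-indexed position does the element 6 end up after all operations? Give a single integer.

After 1 (rotate_left(0, 3, k=2)): [3, 7, 8, 1, 2, 5, 4, 6, 0]
After 2 (rotate_left(5, 7, k=1)): [3, 7, 8, 1, 2, 4, 6, 5, 0]
After 3 (swap(8, 7)): [3, 7, 8, 1, 2, 4, 6, 0, 5]
After 4 (rotate_left(4, 7, k=1)): [3, 7, 8, 1, 4, 6, 0, 2, 5]
After 5 (swap(7, 2)): [3, 7, 2, 1, 4, 6, 0, 8, 5]
After 6 (swap(0, 5)): [6, 7, 2, 1, 4, 3, 0, 8, 5]
After 7 (swap(0, 7)): [8, 7, 2, 1, 4, 3, 0, 6, 5]
After 8 (swap(0, 7)): [6, 7, 2, 1, 4, 3, 0, 8, 5]
After 9 (swap(8, 0)): [5, 7, 2, 1, 4, 3, 0, 8, 6]
After 10 (rotate_left(2, 6, k=4)): [5, 7, 0, 2, 1, 4, 3, 8, 6]
After 11 (swap(4, 5)): [5, 7, 0, 2, 4, 1, 3, 8, 6]
After 12 (swap(4, 0)): [4, 7, 0, 2, 5, 1, 3, 8, 6]
After 13 (rotate_left(0, 6, k=6)): [3, 4, 7, 0, 2, 5, 1, 8, 6]

Answer: 8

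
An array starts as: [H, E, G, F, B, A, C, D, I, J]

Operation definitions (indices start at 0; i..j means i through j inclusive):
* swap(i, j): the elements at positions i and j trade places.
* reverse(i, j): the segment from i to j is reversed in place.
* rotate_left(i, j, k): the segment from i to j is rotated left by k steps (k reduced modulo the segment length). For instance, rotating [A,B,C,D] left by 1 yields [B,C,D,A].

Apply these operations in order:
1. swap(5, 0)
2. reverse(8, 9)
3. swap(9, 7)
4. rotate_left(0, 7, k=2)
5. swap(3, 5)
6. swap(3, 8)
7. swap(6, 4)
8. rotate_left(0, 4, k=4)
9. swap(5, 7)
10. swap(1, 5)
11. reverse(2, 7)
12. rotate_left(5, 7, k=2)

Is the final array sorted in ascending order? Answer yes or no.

After 1 (swap(5, 0)): [A, E, G, F, B, H, C, D, I, J]
After 2 (reverse(8, 9)): [A, E, G, F, B, H, C, D, J, I]
After 3 (swap(9, 7)): [A, E, G, F, B, H, C, I, J, D]
After 4 (rotate_left(0, 7, k=2)): [G, F, B, H, C, I, A, E, J, D]
After 5 (swap(3, 5)): [G, F, B, I, C, H, A, E, J, D]
After 6 (swap(3, 8)): [G, F, B, J, C, H, A, E, I, D]
After 7 (swap(6, 4)): [G, F, B, J, A, H, C, E, I, D]
After 8 (rotate_left(0, 4, k=4)): [A, G, F, B, J, H, C, E, I, D]
After 9 (swap(5, 7)): [A, G, F, B, J, E, C, H, I, D]
After 10 (swap(1, 5)): [A, E, F, B, J, G, C, H, I, D]
After 11 (reverse(2, 7)): [A, E, H, C, G, J, B, F, I, D]
After 12 (rotate_left(5, 7, k=2)): [A, E, H, C, G, F, J, B, I, D]

Answer: no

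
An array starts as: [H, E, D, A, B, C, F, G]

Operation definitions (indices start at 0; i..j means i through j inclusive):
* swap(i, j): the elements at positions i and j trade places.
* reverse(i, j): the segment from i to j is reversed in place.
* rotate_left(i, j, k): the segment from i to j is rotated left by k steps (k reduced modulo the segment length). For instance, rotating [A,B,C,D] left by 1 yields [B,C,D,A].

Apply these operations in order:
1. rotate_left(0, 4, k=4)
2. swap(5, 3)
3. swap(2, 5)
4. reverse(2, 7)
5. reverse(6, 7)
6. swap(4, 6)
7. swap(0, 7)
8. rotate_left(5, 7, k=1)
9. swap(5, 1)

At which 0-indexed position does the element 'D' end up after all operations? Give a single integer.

After 1 (rotate_left(0, 4, k=4)): [B, H, E, D, A, C, F, G]
After 2 (swap(5, 3)): [B, H, E, C, A, D, F, G]
After 3 (swap(2, 5)): [B, H, D, C, A, E, F, G]
After 4 (reverse(2, 7)): [B, H, G, F, E, A, C, D]
After 5 (reverse(6, 7)): [B, H, G, F, E, A, D, C]
After 6 (swap(4, 6)): [B, H, G, F, D, A, E, C]
After 7 (swap(0, 7)): [C, H, G, F, D, A, E, B]
After 8 (rotate_left(5, 7, k=1)): [C, H, G, F, D, E, B, A]
After 9 (swap(5, 1)): [C, E, G, F, D, H, B, A]

Answer: 4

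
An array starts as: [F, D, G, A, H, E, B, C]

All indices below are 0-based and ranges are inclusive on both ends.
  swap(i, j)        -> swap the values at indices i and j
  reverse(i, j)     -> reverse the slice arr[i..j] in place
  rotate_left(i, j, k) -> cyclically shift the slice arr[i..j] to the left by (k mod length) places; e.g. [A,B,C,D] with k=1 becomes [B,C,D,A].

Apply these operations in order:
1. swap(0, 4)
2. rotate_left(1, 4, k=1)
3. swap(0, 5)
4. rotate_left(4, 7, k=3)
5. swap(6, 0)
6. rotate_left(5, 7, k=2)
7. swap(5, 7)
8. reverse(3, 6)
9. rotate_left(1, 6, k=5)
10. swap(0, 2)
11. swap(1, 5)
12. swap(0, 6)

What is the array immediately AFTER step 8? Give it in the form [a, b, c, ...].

After 1 (swap(0, 4)): [H, D, G, A, F, E, B, C]
After 2 (rotate_left(1, 4, k=1)): [H, G, A, F, D, E, B, C]
After 3 (swap(0, 5)): [E, G, A, F, D, H, B, C]
After 4 (rotate_left(4, 7, k=3)): [E, G, A, F, C, D, H, B]
After 5 (swap(6, 0)): [H, G, A, F, C, D, E, B]
After 6 (rotate_left(5, 7, k=2)): [H, G, A, F, C, B, D, E]
After 7 (swap(5, 7)): [H, G, A, F, C, E, D, B]
After 8 (reverse(3, 6)): [H, G, A, D, E, C, F, B]

Answer: [H, G, A, D, E, C, F, B]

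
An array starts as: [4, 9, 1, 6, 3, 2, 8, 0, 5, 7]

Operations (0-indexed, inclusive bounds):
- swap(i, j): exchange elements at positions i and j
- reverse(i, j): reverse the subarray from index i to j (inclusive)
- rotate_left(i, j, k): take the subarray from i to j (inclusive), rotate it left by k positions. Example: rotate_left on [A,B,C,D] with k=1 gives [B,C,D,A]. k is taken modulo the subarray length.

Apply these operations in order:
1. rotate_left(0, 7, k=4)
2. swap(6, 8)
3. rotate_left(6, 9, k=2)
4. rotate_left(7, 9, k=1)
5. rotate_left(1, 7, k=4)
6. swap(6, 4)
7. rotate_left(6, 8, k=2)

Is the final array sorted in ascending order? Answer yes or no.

Answer: no

Derivation:
After 1 (rotate_left(0, 7, k=4)): [3, 2, 8, 0, 4, 9, 1, 6, 5, 7]
After 2 (swap(6, 8)): [3, 2, 8, 0, 4, 9, 5, 6, 1, 7]
After 3 (rotate_left(6, 9, k=2)): [3, 2, 8, 0, 4, 9, 1, 7, 5, 6]
After 4 (rotate_left(7, 9, k=1)): [3, 2, 8, 0, 4, 9, 1, 5, 6, 7]
After 5 (rotate_left(1, 7, k=4)): [3, 9, 1, 5, 2, 8, 0, 4, 6, 7]
After 6 (swap(6, 4)): [3, 9, 1, 5, 0, 8, 2, 4, 6, 7]
After 7 (rotate_left(6, 8, k=2)): [3, 9, 1, 5, 0, 8, 6, 2, 4, 7]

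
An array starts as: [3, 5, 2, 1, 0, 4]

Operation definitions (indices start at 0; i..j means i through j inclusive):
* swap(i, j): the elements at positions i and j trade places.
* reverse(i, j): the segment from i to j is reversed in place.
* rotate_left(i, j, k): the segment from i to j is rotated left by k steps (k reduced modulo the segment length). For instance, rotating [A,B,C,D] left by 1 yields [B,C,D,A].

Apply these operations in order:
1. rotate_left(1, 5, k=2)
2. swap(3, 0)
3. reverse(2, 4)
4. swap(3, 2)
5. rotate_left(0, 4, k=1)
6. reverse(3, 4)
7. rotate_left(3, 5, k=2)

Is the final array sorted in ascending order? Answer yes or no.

Answer: no

Derivation:
After 1 (rotate_left(1, 5, k=2)): [3, 1, 0, 4, 5, 2]
After 2 (swap(3, 0)): [4, 1, 0, 3, 5, 2]
After 3 (reverse(2, 4)): [4, 1, 5, 3, 0, 2]
After 4 (swap(3, 2)): [4, 1, 3, 5, 0, 2]
After 5 (rotate_left(0, 4, k=1)): [1, 3, 5, 0, 4, 2]
After 6 (reverse(3, 4)): [1, 3, 5, 4, 0, 2]
After 7 (rotate_left(3, 5, k=2)): [1, 3, 5, 2, 4, 0]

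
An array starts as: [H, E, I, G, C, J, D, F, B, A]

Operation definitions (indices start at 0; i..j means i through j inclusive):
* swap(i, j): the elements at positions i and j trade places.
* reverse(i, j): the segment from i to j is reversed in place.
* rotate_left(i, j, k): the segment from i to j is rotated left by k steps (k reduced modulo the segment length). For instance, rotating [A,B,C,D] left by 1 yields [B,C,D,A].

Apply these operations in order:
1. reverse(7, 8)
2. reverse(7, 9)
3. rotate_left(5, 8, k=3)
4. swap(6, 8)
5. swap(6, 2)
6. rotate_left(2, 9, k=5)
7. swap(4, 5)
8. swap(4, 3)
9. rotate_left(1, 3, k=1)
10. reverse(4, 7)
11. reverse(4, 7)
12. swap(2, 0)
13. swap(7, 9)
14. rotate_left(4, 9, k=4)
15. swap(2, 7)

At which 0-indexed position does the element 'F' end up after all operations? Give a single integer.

After 1 (reverse(7, 8)): [H, E, I, G, C, J, D, B, F, A]
After 2 (reverse(7, 9)): [H, E, I, G, C, J, D, A, F, B]
After 3 (rotate_left(5, 8, k=3)): [H, E, I, G, C, F, J, D, A, B]
After 4 (swap(6, 8)): [H, E, I, G, C, F, A, D, J, B]
After 5 (swap(6, 2)): [H, E, A, G, C, F, I, D, J, B]
After 6 (rotate_left(2, 9, k=5)): [H, E, D, J, B, A, G, C, F, I]
After 7 (swap(4, 5)): [H, E, D, J, A, B, G, C, F, I]
After 8 (swap(4, 3)): [H, E, D, A, J, B, G, C, F, I]
After 9 (rotate_left(1, 3, k=1)): [H, D, A, E, J, B, G, C, F, I]
After 10 (reverse(4, 7)): [H, D, A, E, C, G, B, J, F, I]
After 11 (reverse(4, 7)): [H, D, A, E, J, B, G, C, F, I]
After 12 (swap(2, 0)): [A, D, H, E, J, B, G, C, F, I]
After 13 (swap(7, 9)): [A, D, H, E, J, B, G, I, F, C]
After 14 (rotate_left(4, 9, k=4)): [A, D, H, E, F, C, J, B, G, I]
After 15 (swap(2, 7)): [A, D, B, E, F, C, J, H, G, I]

Answer: 4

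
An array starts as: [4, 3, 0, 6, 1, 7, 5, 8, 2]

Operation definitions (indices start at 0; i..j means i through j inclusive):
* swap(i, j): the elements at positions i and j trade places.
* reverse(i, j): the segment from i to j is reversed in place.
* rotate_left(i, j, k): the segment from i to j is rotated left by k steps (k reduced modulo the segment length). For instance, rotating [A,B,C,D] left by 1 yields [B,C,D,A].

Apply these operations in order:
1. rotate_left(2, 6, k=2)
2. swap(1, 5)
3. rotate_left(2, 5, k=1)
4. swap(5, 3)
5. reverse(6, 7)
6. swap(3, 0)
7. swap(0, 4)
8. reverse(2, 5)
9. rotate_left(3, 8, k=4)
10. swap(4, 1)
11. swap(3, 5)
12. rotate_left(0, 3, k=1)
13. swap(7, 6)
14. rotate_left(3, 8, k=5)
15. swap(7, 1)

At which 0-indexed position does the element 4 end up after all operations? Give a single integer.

Answer: 8

Derivation:
After 1 (rotate_left(2, 6, k=2)): [4, 3, 1, 7, 5, 0, 6, 8, 2]
After 2 (swap(1, 5)): [4, 0, 1, 7, 5, 3, 6, 8, 2]
After 3 (rotate_left(2, 5, k=1)): [4, 0, 7, 5, 3, 1, 6, 8, 2]
After 4 (swap(5, 3)): [4, 0, 7, 1, 3, 5, 6, 8, 2]
After 5 (reverse(6, 7)): [4, 0, 7, 1, 3, 5, 8, 6, 2]
After 6 (swap(3, 0)): [1, 0, 7, 4, 3, 5, 8, 6, 2]
After 7 (swap(0, 4)): [3, 0, 7, 4, 1, 5, 8, 6, 2]
After 8 (reverse(2, 5)): [3, 0, 5, 1, 4, 7, 8, 6, 2]
After 9 (rotate_left(3, 8, k=4)): [3, 0, 5, 6, 2, 1, 4, 7, 8]
After 10 (swap(4, 1)): [3, 2, 5, 6, 0, 1, 4, 7, 8]
After 11 (swap(3, 5)): [3, 2, 5, 1, 0, 6, 4, 7, 8]
After 12 (rotate_left(0, 3, k=1)): [2, 5, 1, 3, 0, 6, 4, 7, 8]
After 13 (swap(7, 6)): [2, 5, 1, 3, 0, 6, 7, 4, 8]
After 14 (rotate_left(3, 8, k=5)): [2, 5, 1, 8, 3, 0, 6, 7, 4]
After 15 (swap(7, 1)): [2, 7, 1, 8, 3, 0, 6, 5, 4]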